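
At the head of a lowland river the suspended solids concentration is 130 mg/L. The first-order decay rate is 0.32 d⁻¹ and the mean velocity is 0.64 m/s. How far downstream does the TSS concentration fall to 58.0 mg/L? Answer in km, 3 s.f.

139 km

From C = C₀·e^(−kt), t = ln(C₀/C)/k = ln(130/58.0)/0.32 = 0.8071/0.32 = 2.522 d.
Distance = v·t = 0.64 m/s × 2.179e+05 s = 1.395e+05 m = 139.5 km.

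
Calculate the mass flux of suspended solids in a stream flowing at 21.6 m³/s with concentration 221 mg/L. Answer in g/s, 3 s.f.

4770 g/s

Mass flux = Q·C = 21.6 m³/s × 221 g/m³ = 4774 g/s.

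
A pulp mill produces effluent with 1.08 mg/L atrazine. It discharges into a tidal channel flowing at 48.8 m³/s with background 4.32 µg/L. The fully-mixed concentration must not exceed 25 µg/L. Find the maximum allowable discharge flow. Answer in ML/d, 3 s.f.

4.32 µg/L = 0.00432 mg/L.
25 µg/L = 0.025 mg/L.
Mass balance at complete mixing: C_std·(Q_w + Q_r) = Q_w·C_e + Q_r·C_b.
Rearranging, Q_w = Q_r·(C_std − C_b)/(C_e − C_std) = 48.8·(0.025 − 0.00432) / (1.08 − 0.025) = 0.9566 m³/s.
= 82.65 ML/d.

82.6 ML/d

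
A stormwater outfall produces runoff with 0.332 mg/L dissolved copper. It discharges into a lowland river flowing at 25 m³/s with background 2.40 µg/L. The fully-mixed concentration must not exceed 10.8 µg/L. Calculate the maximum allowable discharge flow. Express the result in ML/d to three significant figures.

2.40 µg/L = 0.0024 mg/L.
10.8 µg/L = 0.0108 mg/L.
Mass balance at complete mixing: C_std·(Q_w + Q_r) = Q_w·C_e + Q_r·C_b.
Rearranging, Q_w = Q_r·(C_std − C_b)/(C_e − C_std) = 25·(0.0108 − 0.0024) / (0.332 − 0.0108) = 0.6538 m³/s.
= 56.49 ML/d.

56.5 ML/d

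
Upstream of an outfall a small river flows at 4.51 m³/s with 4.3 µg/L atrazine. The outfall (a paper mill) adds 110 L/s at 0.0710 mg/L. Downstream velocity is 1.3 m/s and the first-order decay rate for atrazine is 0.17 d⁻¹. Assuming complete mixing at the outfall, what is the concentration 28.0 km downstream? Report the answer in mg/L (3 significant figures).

0.00564 mg/L

110 L/s = 0.11 m³/s.
4.3 µg/L = 0.0043 mg/L.
After complete mixing, C₀ = (0.11·0.071 + 4.51·0.0043) / 4.62 = 0.005888 mg/L.
Travel time t = 2.8e+04 m / 1.3 m/s = 2.154e+04 s = 0.2493 d.
C = 0.005888·exp(−0.17·0.2493) = 0.005888·0.9585 = 0.005644 mg/L.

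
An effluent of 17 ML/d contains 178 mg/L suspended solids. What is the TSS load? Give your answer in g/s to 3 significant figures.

35.0 g/s

17 ML/d = 0.1968 m³/s.
Mass flux = Q·C = 0.1968 m³/s × 178 g/m³ = 35.02 g/s.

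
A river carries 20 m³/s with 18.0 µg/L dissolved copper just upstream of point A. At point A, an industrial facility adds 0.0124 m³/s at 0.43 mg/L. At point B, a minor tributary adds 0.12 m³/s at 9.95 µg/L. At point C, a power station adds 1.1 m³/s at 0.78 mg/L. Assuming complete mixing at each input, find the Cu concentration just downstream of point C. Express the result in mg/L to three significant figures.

18.0 µg/L = 0.018 mg/L.
After input A: C = (20·0.018 + 0.0124·0.43) / 20.01 = 0.01826 mg/L.
9.95 µg/L = 0.00995 mg/L.
After input B: C = (20.01·0.01826 + 0.12·0.00995) / 20.13 = 0.01821 mg/L.
After input C: C = (20.13·0.01821 + 1.1·0.78) / 21.23 = 0.05767 mg/L.

0.0577 mg/L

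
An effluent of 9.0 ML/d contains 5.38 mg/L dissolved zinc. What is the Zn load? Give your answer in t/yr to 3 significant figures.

9.0 ML/d = 0.1042 m³/s.
Mass flux = Q·C = 0.1042 m³/s × 5.38 g/m³ = 0.5604 g/s.
= 0.5604 g/s × 31.56 = 17.69 t/yr.

17.7 t/yr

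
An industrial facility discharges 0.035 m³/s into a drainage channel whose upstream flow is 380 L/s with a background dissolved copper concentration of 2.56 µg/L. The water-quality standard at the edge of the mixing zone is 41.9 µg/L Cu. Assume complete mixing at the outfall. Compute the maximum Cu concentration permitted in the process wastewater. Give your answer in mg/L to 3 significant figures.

0.469 mg/L

380 L/s = 0.38 m³/s.
2.56 µg/L = 0.00256 mg/L.
41.9 µg/L = 0.0419 mg/L.
Mass balance: 0.0419·0.415 = 0.035·Cₑ + 0.38·0.00256.
Cₑ = (0.01739 − 0.0009728) / 0.035 = 0.469 mg/L.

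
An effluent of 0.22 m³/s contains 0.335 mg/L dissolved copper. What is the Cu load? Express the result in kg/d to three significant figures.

Mass flux = Q·C = 0.22 m³/s × 0.335 g/m³ = 0.0737 g/s.
= 0.0737 g/s × 86.4 = 6.368 kg/d.

6.37 kg/d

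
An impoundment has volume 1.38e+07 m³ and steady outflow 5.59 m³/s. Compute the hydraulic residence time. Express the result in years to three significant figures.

Q = 5.59 m³/s × 3.156e+07 s/yr = 1.764e+08 m³/yr.
Hydraulic residence time τ = V/Q = 1.38e+07/1.764e+08 = 0.07823 yr.

0.0782 yr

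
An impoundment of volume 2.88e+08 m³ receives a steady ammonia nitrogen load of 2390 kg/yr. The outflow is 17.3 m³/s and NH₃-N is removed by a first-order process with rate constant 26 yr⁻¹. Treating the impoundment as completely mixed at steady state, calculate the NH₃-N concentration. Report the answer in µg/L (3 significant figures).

Outflow Q = 17.3 m³/s × 3.156e+07 s/yr = 5.459e+08 m³/yr.
Steady-state CSTR mass balance: W = Q·C + k·V·C, so C = W/(Q + kV).
Q + kV = 5.459e+08 + 26·2.88e+08 = 8.034e+09 m³/yr.
C = 2390/8.034e+09 = 2.975e-07 kg/m³ = 0.0002975 mg/L = 0.2975 µg/L.

0.297 µg/L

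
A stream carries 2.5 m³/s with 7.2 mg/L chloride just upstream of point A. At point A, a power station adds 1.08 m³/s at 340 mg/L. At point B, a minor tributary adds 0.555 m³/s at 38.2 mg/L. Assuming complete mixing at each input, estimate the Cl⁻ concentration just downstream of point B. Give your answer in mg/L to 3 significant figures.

After input A: C = (2.5·7.2 + 1.08·340) / 3.58 = 107.6 mg/L.
After input B: C = (3.58·107.6 + 0.555·38.2) / 4.135 = 98.28 mg/L.

98.3 mg/L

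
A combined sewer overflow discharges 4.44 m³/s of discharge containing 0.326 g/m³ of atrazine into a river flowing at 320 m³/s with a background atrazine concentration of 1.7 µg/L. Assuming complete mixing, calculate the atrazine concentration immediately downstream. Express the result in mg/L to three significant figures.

1.7 µg/L = 0.0017 mg/L.
Conservation of mass across the mixing zone: C = (4.44·0.326 + 320·0.0017) / (4.44 + 320) = 1.991/324.4 = 0.006138 mg/L.

0.00614 mg/L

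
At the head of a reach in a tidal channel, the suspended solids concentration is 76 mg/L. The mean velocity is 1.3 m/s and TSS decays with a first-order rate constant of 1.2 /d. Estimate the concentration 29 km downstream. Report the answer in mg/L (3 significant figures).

Travel time t = 29 km / 1.3 m/s = 2.9e+04/1.3 = 2.231e+04 s = 0.2582 d.
First-order decay: C = 76·exp(−1.2·0.2582) = 76·0.7336 = 55.75 mg/L.

55.8 mg/L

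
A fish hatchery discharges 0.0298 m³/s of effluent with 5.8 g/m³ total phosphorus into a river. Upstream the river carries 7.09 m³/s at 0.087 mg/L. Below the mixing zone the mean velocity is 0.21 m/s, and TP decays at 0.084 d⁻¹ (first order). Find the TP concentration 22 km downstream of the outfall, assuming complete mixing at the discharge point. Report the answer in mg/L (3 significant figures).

0.100 mg/L

After complete mixing, C₀ = (0.0298·5.8 + 7.09·0.087) / 7.12 = 0.1109 mg/L.
Travel time t = 2.2e+04 m / 0.21 m/s = 1.048e+05 s = 1.213 d.
C = 0.1109·exp(−0.084·1.213) = 0.1109·0.9032 = 0.1002 mg/L.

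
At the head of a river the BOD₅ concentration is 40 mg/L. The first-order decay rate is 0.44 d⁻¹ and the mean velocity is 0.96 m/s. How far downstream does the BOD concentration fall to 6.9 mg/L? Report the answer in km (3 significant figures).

From C = C₀·e^(−kt), t = ln(C₀/C)/k = ln(40/6.9)/0.44 = 1.757/0.44 = 3.994 d.
Distance = v·t = 0.96 m/s × 3.451e+05 s = 3.313e+05 m = 331.3 km.

331 km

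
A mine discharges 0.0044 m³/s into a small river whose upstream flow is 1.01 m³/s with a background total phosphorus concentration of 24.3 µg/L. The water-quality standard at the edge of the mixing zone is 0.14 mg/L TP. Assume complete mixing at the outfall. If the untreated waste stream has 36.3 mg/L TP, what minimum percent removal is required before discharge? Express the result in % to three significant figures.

26.5 %

24.3 µg/L = 0.0243 mg/L.
Mass balance: 0.14·1.014 = 0.0044·Cₑ + 1.01·0.0243.
Cₑ = (0.142 − 0.02454) / 0.0044 = 26.7 mg/L.
Required removal = 1 − 26.7/36.3 = 26.45 %.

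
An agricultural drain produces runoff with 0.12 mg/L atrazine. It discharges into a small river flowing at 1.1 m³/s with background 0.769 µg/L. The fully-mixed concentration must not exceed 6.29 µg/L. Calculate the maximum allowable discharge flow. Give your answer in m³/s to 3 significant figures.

0.0534 m³/s

0.769 µg/L = 0.000769 mg/L.
6.29 µg/L = 0.00629 mg/L.
Mass balance at complete mixing: C_std·(Q_w + Q_r) = Q_w·C_e + Q_r·C_b.
Rearranging, Q_w = Q_r·(C_std − C_b)/(C_e − C_std) = 1.1·(0.00629 − 0.000769) / (0.12 − 0.00629) = 0.05341 m³/s.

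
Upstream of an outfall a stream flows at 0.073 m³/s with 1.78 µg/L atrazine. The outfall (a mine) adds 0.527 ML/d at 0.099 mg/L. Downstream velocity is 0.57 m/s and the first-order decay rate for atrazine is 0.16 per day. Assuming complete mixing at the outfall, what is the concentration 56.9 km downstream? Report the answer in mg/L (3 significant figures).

0.00771 mg/L

0.527 ML/d = 0.0061 m³/s.
1.78 µg/L = 0.00178 mg/L.
After complete mixing, C₀ = (0.0061·0.099 + 0.073·0.00178) / 0.0791 = 0.009277 mg/L.
Travel time t = 5.69e+04 m / 0.57 m/s = 9.982e+04 s = 1.155 d.
C = 0.009277·exp(−0.16·1.155) = 0.009277·0.8312 = 0.007711 mg/L.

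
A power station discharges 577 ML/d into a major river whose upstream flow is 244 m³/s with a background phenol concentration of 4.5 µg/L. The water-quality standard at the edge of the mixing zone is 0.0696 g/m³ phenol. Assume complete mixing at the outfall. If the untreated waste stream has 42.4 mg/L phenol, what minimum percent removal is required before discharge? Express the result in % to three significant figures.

577 ML/d = 6.678 m³/s.
4.5 µg/L = 0.0045 mg/L.
Mass balance: 0.0696·250.7 = 6.678·Cₑ + 244·0.0045.
Cₑ = (17.45 − 1.098) / 6.678 = 2.448 mg/L.
Required removal = 1 − 2.448/42.4 = 94.23 %.

94.2 %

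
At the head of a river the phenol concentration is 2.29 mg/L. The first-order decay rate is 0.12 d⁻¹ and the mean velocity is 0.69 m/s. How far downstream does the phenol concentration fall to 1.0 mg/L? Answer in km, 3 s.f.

From C = C₀·e^(−kt), t = ln(C₀/C)/k = ln(2.29/1.0)/0.12 = 0.8286/0.12 = 6.905 d.
Distance = v·t = 0.69 m/s × 5.966e+05 s = 4.116e+05 m = 411.6 km.

412 km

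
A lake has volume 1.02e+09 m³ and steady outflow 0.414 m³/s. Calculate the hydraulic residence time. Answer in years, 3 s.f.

78.1 yr

Q = 0.414 m³/s × 3.156e+07 s/yr = 1.306e+07 m³/yr.
Hydraulic residence time τ = V/Q = 1.02e+09/1.306e+07 = 78.07 yr.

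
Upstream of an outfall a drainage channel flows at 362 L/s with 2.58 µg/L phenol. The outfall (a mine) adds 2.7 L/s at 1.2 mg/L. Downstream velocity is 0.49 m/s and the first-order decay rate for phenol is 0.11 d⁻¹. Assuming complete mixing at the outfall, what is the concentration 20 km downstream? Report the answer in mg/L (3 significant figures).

0.0109 mg/L

2.7 L/s = 0.0027 m³/s.
362 L/s = 0.362 m³/s.
2.58 µg/L = 0.00258 mg/L.
After complete mixing, C₀ = (0.0027·1.2 + 0.362·0.00258) / 0.3647 = 0.01144 mg/L.
Travel time t = 2e+04 m / 0.49 m/s = 4.082e+04 s = 0.4724 d.
C = 0.01144·exp(−0.11·0.4724) = 0.01144·0.9494 = 0.01087 mg/L.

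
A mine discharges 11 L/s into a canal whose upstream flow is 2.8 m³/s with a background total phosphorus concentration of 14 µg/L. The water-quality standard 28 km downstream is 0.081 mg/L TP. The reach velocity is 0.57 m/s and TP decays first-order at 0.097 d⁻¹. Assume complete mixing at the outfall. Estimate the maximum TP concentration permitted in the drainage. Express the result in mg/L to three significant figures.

18.3 mg/L

11 L/s = 0.011 m³/s.
14 µg/L = 0.014 mg/L.
Travel time to the compliance point: t = 2.8e+04/0.57 = 4.912e+04 s = 0.5686 d; decay factor exp(−0.097·0.5686) = 0.9463.
So the concentration just after mixing may be at most 0.081/0.9463 = 0.08559 mg/L.
Mass balance: 0.08559·2.811 = 0.011·Cₑ + 2.8·0.014.
Cₑ = (0.2406 − 0.0392) / 0.011 = 18.31 mg/L.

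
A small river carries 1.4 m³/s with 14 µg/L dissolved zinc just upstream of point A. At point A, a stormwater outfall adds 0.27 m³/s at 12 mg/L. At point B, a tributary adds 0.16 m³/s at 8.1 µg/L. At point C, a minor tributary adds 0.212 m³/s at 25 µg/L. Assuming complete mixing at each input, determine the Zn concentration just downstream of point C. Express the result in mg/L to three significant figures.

14 µg/L = 0.014 mg/L.
After input A: C = (1.4·0.014 + 0.27·12) / 1.67 = 1.952 mg/L.
8.1 µg/L = 0.0081 mg/L.
After input B: C = (1.67·1.952 + 0.16·0.0081) / 1.83 = 1.782 mg/L.
25 µg/L = 0.025 mg/L.
After input C: C = (1.83·1.782 + 0.212·0.025) / 2.042 = 1.6 mg/L.

1.60 mg/L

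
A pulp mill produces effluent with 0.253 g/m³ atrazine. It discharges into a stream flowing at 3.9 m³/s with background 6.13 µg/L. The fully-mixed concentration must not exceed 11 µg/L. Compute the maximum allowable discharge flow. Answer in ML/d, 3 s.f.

6.13 µg/L = 0.00613 mg/L.
11 µg/L = 0.011 mg/L.
Mass balance at complete mixing: C_std·(Q_w + Q_r) = Q_w·C_e + Q_r·C_b.
Rearranging, Q_w = Q_r·(C_std − C_b)/(C_e − C_std) = 3.9·(0.011 − 0.00613) / (0.253 − 0.011) = 0.07848 m³/s.
= 6.781 ML/d.

6.78 ML/d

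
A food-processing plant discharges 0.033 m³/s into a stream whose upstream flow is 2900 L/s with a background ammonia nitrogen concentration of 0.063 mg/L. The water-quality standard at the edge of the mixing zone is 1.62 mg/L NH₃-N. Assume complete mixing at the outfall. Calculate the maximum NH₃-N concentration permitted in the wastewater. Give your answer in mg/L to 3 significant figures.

2900 L/s = 2.9 m³/s.
Mass balance: 1.62·2.933 = 0.033·Cₑ + 2.9·0.063.
Cₑ = (4.751 − 0.1827) / 0.033 = 138.4 mg/L.

138 mg/L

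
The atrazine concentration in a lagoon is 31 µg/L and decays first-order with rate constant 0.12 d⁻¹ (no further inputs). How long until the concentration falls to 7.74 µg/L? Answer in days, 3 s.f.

11.6 d

t = ln(C₀/C)/k = ln(31/7.74)/0.12 = 1.388/0.12 = 11.56 d.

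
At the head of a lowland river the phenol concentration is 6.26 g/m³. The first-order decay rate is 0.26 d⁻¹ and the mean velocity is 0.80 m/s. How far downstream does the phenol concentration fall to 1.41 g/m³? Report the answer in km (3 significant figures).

From C = C₀·e^(−kt), t = ln(C₀/C)/k = ln(6.26/1.41)/0.26 = 1.491/0.26 = 5.733 d.
Distance = v·t = 0.80 m/s × 4.953e+05 s = 3.963e+05 m = 396.3 km.

396 km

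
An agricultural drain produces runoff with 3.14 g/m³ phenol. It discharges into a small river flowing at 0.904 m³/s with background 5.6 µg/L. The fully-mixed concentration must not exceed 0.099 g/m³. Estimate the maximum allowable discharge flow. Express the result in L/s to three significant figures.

27.8 L/s

5.6 µg/L = 0.0056 mg/L.
Mass balance at complete mixing: C_std·(Q_w + Q_r) = Q_w·C_e + Q_r·C_b.
Rearranging, Q_w = Q_r·(C_std − C_b)/(C_e − C_std) = 0.904·(0.099 − 0.0056) / (3.14 − 0.099) = 0.02777 m³/s.
= 27.77 L/s.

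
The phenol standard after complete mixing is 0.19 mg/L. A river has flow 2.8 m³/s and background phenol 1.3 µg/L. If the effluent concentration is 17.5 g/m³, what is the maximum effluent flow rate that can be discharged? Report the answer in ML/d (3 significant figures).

2.64 ML/d

1.3 µg/L = 0.0013 mg/L.
Mass balance at complete mixing: C_std·(Q_w + Q_r) = Q_w·C_e + Q_r·C_b.
Rearranging, Q_w = Q_r·(C_std − C_b)/(C_e − C_std) = 2.8·(0.19 − 0.0013) / (17.5 − 0.19) = 0.03052 m³/s.
= 2.637 ML/d.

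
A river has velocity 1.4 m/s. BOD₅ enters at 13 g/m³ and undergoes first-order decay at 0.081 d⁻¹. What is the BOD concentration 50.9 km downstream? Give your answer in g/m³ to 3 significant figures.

12.6 g/m³

Travel time t = 50.9 km / 1.4 m/s = 5.09e+04/1.4 = 3.636e+04 s = 0.4208 d.
First-order decay: C = 13·exp(−0.081·0.4208) = 13·0.9665 = 12.56 g/m³.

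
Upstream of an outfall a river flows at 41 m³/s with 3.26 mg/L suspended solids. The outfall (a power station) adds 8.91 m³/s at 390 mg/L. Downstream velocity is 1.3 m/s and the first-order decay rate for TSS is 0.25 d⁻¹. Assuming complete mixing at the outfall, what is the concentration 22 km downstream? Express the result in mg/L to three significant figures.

68.8 mg/L

After complete mixing, C₀ = (8.91·390 + 41·3.26) / 49.91 = 72.3 mg/L.
Travel time t = 2.2e+04 m / 1.3 m/s = 1.692e+04 s = 0.1959 d.
C = 72.3·exp(−0.25·0.1959) = 72.3·0.9522 = 68.85 mg/L.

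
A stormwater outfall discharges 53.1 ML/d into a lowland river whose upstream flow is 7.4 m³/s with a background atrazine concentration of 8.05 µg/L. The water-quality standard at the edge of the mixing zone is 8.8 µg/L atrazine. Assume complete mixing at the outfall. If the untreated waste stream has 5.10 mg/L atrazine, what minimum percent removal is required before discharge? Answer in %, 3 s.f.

99.7 %

53.1 ML/d = 0.6146 m³/s.
8.05 µg/L = 0.00805 mg/L.
8.8 µg/L = 0.0088 mg/L.
Mass balance: 0.0088·8.015 = 0.6146·Cₑ + 7.4·0.00805.
Cₑ = (0.07053 − 0.05957) / 0.6146 = 0.01783 mg/L.
Required removal = 1 − 0.01783/5.10 = 99.65 %.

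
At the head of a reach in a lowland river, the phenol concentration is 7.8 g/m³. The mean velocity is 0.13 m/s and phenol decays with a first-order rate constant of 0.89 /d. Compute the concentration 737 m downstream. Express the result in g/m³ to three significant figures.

7.36 g/m³

Travel time t = 737 m / 0.13 m/s = 737/0.13 = 5669 s = 0.06562 d.
First-order decay: C = 7.8·exp(−0.89·0.06562) = 7.8·0.9433 = 7.358 g/m³.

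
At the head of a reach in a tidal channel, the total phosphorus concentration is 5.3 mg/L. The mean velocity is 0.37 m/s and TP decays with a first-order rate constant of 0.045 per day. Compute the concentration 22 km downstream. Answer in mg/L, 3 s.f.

5.14 mg/L

Travel time t = 22 km / 0.37 m/s = 2.2e+04/0.37 = 5.946e+04 s = 0.6882 d.
First-order decay: C = 5.3·exp(−0.045·0.6882) = 5.3·0.9695 = 5.138 mg/L.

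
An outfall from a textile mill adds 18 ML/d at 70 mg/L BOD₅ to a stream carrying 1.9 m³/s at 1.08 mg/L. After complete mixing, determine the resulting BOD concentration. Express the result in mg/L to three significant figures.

7.89 mg/L

18 ML/d = 0.2083 m³/s.
Conservation of mass across the mixing zone: C = (0.2083·70 + 1.9·1.08) / (0.2083 + 1.9) = 16.64/2.108 = 7.89 mg/L.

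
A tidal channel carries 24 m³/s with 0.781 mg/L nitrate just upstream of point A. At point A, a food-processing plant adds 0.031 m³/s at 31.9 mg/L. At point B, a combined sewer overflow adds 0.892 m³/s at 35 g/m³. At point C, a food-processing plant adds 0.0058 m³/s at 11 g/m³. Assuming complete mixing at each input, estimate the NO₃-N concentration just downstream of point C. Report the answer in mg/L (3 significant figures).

After input A: C = (24·0.781 + 0.031·31.9) / 24.03 = 0.8211 mg/L.
After input B: C = (24.03·0.8211 + 0.892·35) / 24.92 = 2.044 mg/L.
After input C: C = (24.92·2.044 + 0.0058·11) / 24.93 = 2.046 mg/L.

2.05 mg/L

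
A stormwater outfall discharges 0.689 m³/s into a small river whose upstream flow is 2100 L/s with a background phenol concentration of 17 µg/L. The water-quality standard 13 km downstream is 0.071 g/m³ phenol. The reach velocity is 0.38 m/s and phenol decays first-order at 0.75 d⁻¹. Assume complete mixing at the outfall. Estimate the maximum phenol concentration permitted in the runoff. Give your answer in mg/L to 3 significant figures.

2100 L/s = 2.1 m³/s.
17 µg/L = 0.017 mg/L.
Travel time to the compliance point: t = 1.3e+04/0.38 = 3.421e+04 s = 0.396 d; decay factor exp(−0.75·0.396) = 0.7431.
So the concentration just after mixing may be at most 0.071/0.7431 = 0.09555 mg/L.
Mass balance: 0.09555·2.789 = 0.689·Cₑ + 2.1·0.017.
Cₑ = (0.2665 − 0.0357) / 0.689 = 0.335 mg/L.

0.335 mg/L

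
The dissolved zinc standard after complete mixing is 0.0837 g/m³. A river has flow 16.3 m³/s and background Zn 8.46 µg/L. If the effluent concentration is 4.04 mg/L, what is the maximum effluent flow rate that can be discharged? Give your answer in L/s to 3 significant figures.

8.46 µg/L = 0.00846 mg/L.
Mass balance at complete mixing: C_std·(Q_w + Q_r) = Q_w·C_e + Q_r·C_b.
Rearranging, Q_w = Q_r·(C_std − C_b)/(C_e − C_std) = 16.3·(0.0837 − 0.00846) / (4.04 − 0.0837) = 0.31 m³/s.
= 310 L/s.

310 L/s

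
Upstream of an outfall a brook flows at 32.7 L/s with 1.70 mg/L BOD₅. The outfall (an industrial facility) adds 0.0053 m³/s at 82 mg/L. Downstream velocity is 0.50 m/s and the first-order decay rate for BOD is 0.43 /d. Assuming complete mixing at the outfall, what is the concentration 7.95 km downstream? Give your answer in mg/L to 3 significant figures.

32.7 L/s = 0.0327 m³/s.
After complete mixing, C₀ = (0.0053·82 + 0.0327·1.7) / 0.038 = 12.9 mg/L.
Travel time t = 7950 m / 0.50 m/s = 1.59e+04 s = 0.184 d.
C = 12.9·exp(−0.43·0.184) = 12.9·0.9239 = 11.92 mg/L.

11.9 mg/L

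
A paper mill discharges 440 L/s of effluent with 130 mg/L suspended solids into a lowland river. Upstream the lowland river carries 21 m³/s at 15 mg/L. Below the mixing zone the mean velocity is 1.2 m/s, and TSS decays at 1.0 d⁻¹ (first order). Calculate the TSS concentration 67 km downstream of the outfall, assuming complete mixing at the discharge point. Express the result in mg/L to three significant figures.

9.10 mg/L

440 L/s = 0.44 m³/s.
After complete mixing, C₀ = (0.44·130 + 21·15) / 21.44 = 17.36 mg/L.
Travel time t = 6.7e+04 m / 1.2 m/s = 5.583e+04 s = 0.6462 d.
C = 17.36·exp(−1.0·0.6462) = 17.36·0.524 = 9.097 mg/L.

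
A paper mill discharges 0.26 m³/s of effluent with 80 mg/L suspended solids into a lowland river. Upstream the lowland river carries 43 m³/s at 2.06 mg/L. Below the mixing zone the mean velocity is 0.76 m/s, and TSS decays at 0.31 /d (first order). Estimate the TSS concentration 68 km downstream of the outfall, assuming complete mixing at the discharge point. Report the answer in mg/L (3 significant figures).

After complete mixing, C₀ = (0.26·80 + 43·2.06) / 43.26 = 2.528 mg/L.
Travel time t = 6.8e+04 m / 0.76 m/s = 8.947e+04 s = 1.036 d.
C = 2.528·exp(−0.31·1.036) = 2.528·0.7254 = 1.834 mg/L.

1.83 mg/L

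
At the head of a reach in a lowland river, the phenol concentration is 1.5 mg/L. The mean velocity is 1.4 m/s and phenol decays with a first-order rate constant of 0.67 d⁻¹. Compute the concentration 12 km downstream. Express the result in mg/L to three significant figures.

Travel time t = 12 km / 1.4 m/s = 1.2e+04/1.4 = 8571 s = 0.09921 d.
First-order decay: C = 1.5·exp(−0.67·0.09921) = 1.5·0.9357 = 1.404 mg/L.

1.40 mg/L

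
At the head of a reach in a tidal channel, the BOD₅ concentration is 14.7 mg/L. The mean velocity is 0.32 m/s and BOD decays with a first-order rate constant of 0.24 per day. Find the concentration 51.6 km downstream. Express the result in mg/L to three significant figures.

Travel time t = 51.6 km / 0.32 m/s = 5.16e+04/0.32 = 1.612e+05 s = 1.866 d.
First-order decay: C = 14.7·exp(−0.24·1.866) = 14.7·0.639 = 9.393 mg/L.

9.39 mg/L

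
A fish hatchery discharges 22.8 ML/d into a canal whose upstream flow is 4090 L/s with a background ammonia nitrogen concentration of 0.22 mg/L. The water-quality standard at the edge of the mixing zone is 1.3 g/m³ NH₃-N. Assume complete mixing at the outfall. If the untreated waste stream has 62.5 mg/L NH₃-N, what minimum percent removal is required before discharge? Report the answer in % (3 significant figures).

22.8 ML/d = 0.2639 m³/s.
4090 L/s = 4.09 m³/s.
Mass balance: 1.3·4.354 = 0.2639·Cₑ + 4.09·0.22.
Cₑ = (5.66 − 0.8998) / 0.2639 = 18.04 mg/L.
Required removal = 1 − 18.04/62.5 = 71.14 %.

71.1 %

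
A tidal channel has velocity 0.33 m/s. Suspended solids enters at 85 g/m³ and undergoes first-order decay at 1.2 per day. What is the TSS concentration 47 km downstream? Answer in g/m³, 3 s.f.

Travel time t = 47 km / 0.33 m/s = 4.7e+04/0.33 = 1.424e+05 s = 1.648 d.
First-order decay: C = 85·exp(−1.2·1.648) = 85·0.1383 = 11.76 g/m³.

11.8 g/m³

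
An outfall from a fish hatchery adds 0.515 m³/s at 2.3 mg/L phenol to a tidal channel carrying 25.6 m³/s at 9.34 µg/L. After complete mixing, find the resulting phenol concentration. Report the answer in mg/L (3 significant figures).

9.34 µg/L = 0.00934 mg/L.
Conservation of mass across the mixing zone: C = (0.515·2.3 + 25.6·0.00934) / (0.515 + 25.6) = 1.424/26.12 = 0.05451 mg/L.

0.0545 mg/L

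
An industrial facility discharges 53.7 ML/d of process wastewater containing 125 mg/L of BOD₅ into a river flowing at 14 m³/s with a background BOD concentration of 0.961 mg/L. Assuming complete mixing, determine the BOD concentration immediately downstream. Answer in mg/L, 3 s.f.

53.7 ML/d = 0.6215 m³/s.
Conservation of mass across the mixing zone: C = (0.6215·125 + 14·0.961) / (0.6215 + 14) = 91.14/14.62 = 6.234 mg/L.

6.23 mg/L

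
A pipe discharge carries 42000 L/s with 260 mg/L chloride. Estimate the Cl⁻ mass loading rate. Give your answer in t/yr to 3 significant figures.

345000 t/yr

42000 L/s = 42 m³/s.
Mass flux = Q·C = 42 m³/s × 260 g/m³ = 1.092e+04 g/s.
= 1.092e+04 g/s × 31.56 = 3.446e+05 t/yr.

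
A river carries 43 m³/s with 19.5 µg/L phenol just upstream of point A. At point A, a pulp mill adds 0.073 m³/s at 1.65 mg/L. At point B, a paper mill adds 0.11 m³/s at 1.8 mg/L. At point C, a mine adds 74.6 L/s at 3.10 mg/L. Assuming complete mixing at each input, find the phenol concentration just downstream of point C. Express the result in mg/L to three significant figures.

0.0321 mg/L

19.5 µg/L = 0.0195 mg/L.
After input A: C = (43·0.0195 + 0.073·1.65) / 43.07 = 0.02226 mg/L.
After input B: C = (43.07·0.02226 + 0.11·1.8) / 43.18 = 0.02679 mg/L.
74.6 L/s = 0.0746 m³/s.
After input C: C = (43.18·0.02679 + 0.0746·3.1) / 43.26 = 0.03209 mg/L.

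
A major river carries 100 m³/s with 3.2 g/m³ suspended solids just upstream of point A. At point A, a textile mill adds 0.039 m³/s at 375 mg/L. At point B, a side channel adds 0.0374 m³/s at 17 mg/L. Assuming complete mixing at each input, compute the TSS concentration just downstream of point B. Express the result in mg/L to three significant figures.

3.35 mg/L

After input A: C = (100·3.2 + 0.039·375) / 100 = 3.345 mg/L.
After input B: C = (100·3.345 + 0.0374·17) / 100.1 = 3.35 mg/L.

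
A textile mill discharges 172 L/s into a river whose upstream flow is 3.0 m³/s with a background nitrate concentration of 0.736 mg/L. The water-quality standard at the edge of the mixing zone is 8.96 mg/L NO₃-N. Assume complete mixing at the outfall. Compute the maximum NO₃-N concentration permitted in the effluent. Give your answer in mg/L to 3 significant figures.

172 L/s = 0.172 m³/s.
Mass balance: 8.96·3.172 = 0.172·Cₑ + 3·0.736.
Cₑ = (28.42 − 2.208) / 0.172 = 152.4 mg/L.

152 mg/L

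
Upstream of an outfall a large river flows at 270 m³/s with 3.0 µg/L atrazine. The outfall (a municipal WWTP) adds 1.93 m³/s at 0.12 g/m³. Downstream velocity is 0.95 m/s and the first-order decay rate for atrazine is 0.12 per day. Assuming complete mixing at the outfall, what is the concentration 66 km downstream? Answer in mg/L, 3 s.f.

3.0 µg/L = 0.003 mg/L.
After complete mixing, C₀ = (1.93·0.12 + 270·0.003) / 271.9 = 0.00383 mg/L.
Travel time t = 6.6e+04 m / 0.95 m/s = 6.947e+04 s = 0.8041 d.
C = 0.00383·exp(−0.12·0.8041) = 0.00383·0.908 = 0.003478 mg/L.

0.00348 mg/L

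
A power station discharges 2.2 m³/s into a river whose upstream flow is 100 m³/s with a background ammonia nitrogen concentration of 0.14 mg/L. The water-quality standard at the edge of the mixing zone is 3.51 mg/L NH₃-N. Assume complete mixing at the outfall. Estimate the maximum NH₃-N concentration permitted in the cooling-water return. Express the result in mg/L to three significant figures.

157 mg/L

Mass balance: 3.51·102.2 = 2.2·Cₑ + 100·0.14.
Cₑ = (358.7 − 14) / 2.2 = 156.7 mg/L.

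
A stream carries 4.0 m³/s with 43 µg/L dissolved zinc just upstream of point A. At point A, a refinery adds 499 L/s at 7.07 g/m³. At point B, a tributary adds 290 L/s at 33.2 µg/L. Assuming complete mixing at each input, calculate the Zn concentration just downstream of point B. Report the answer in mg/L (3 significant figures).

0.775 mg/L

43 µg/L = 0.043 mg/L.
499 L/s = 0.499 m³/s.
After input A: C = (4·0.043 + 0.499·7.07) / 4.499 = 0.8224 mg/L.
290 L/s = 0.29 m³/s.
33.2 µg/L = 0.0332 mg/L.
After input B: C = (4.499·0.8224 + 0.29·0.0332) / 4.789 = 0.7746 mg/L.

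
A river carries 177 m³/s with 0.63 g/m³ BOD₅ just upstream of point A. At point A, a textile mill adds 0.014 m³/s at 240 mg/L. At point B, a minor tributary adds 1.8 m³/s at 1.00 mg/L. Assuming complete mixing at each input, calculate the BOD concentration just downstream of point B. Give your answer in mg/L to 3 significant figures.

0.652 mg/L

After input A: C = (177·0.63 + 0.014·240) / 177 = 0.6489 mg/L.
After input B: C = (177·0.6489 + 1.8·1) / 178.8 = 0.6525 mg/L.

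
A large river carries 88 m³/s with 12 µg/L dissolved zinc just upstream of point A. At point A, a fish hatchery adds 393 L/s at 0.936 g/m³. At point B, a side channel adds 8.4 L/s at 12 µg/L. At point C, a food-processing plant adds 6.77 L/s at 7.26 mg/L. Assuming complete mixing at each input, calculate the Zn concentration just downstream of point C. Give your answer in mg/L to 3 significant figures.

12 µg/L = 0.012 mg/L.
393 L/s = 0.393 m³/s.
After input A: C = (88·0.012 + 0.393·0.936) / 88.39 = 0.01611 mg/L.
8.4 L/s = 0.0084 m³/s.
12 µg/L = 0.012 mg/L.
After input B: C = (88.39·0.01611 + 0.0084·0.012) / 88.4 = 0.01611 mg/L.
6.77 L/s = 0.00677 m³/s.
After input C: C = (88.4·0.01611 + 0.00677·7.26) / 88.41 = 0.01666 mg/L.

0.0167 mg/L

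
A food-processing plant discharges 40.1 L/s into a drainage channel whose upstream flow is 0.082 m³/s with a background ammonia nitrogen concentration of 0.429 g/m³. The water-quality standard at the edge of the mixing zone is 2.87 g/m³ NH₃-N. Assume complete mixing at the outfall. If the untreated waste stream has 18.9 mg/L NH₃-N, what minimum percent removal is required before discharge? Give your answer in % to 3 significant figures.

40.1 L/s = 0.0401 m³/s.
Mass balance: 2.87·0.1221 = 0.0401·Cₑ + 0.082·0.429.
Cₑ = (0.3504 − 0.03518) / 0.0401 = 7.862 mg/L.
Required removal = 1 − 7.862/18.9 = 58.4 %.

58.4 %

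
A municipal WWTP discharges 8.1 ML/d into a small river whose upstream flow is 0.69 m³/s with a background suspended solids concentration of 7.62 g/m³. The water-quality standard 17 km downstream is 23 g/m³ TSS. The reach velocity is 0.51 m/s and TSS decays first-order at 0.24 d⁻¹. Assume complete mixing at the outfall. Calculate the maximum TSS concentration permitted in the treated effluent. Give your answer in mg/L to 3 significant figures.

155 mg/L

8.1 ML/d = 0.09375 m³/s.
Travel time to the compliance point: t = 1.7e+04/0.51 = 3.333e+04 s = 0.3858 d; decay factor exp(−0.24·0.3858) = 0.9116.
So the concentration just after mixing may be at most 23/0.9116 = 25.23 mg/L.
Mass balance: 25.23·0.7837 = 0.09375·Cₑ + 0.69·7.62.
Cₑ = (19.78 − 5.258) / 0.09375 = 154.9 mg/L.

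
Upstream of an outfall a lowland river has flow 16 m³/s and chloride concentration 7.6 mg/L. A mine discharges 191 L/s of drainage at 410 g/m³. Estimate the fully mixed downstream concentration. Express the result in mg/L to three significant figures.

12.3 mg/L

191 L/s = 0.191 m³/s.
By mass balance at complete mixing, C = (0.191·410 + 16·7.6) / (0.191 + 16) = 199.9/16.19 = 12.35 mg/L.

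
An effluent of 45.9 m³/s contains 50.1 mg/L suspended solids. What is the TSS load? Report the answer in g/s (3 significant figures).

Mass flux = Q·C = 45.9 m³/s × 50.1 g/m³ = 2300 g/s.

2300 g/s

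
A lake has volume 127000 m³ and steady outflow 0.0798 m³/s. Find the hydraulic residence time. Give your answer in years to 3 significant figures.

Q = 0.0798 m³/s × 3.156e+07 s/yr = 2.518e+06 m³/yr.
Hydraulic residence time τ = V/Q = 127000/2.518e+06 = 0.05043 yr.

0.0504 yr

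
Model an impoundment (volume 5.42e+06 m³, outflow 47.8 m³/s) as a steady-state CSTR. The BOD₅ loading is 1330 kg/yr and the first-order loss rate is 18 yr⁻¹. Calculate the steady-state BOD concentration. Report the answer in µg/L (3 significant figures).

Outflow Q = 47.8 m³/s × 3.156e+07 s/yr = 1.508e+09 m³/yr.
Steady-state CSTR mass balance: W = Q·C + k·V·C, so C = W/(Q + kV).
Q + kV = 1.508e+09 + 18·5.42e+06 = 1.606e+09 m³/yr.
C = 1330/1.606e+09 = 8.281e-07 kg/m³ = 0.0008281 mg/L = 0.8281 µg/L.

0.828 µg/L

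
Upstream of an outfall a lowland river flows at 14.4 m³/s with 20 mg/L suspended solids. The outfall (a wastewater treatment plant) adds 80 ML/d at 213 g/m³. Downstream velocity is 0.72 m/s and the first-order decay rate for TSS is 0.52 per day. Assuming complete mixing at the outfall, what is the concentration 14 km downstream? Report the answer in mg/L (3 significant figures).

28.2 mg/L

80 ML/d = 0.9259 m³/s.
After complete mixing, C₀ = (0.9259·213 + 14.4·20) / 15.33 = 31.66 mg/L.
Travel time t = 1.4e+04 m / 0.72 m/s = 1.944e+04 s = 0.2251 d.
C = 31.66·exp(−0.52·0.2251) = 31.66·0.8896 = 28.16 mg/L.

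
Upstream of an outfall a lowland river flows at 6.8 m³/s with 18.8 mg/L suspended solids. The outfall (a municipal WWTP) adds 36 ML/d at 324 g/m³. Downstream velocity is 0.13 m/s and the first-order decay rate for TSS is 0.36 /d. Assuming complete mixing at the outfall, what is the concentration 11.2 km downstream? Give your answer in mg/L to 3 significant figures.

25.4 mg/L

36 ML/d = 0.4167 m³/s.
After complete mixing, C₀ = (0.4167·324 + 6.8·18.8) / 7.217 = 36.42 mg/L.
Travel time t = 1.12e+04 m / 0.13 m/s = 8.615e+04 s = 0.9972 d.
C = 36.42·exp(−0.36·0.9972) = 36.42·0.6984 = 25.44 mg/L.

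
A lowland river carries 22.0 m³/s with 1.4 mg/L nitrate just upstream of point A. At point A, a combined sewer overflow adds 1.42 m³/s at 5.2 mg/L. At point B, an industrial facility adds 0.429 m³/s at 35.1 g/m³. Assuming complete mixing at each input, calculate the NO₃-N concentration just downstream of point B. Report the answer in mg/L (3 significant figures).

After input A: C = (22·1.4 + 1.42·5.2) / 23.42 = 1.63 mg/L.
After input B: C = (23.42·1.63 + 0.429·35.1) / 23.85 = 2.232 mg/L.

2.23 mg/L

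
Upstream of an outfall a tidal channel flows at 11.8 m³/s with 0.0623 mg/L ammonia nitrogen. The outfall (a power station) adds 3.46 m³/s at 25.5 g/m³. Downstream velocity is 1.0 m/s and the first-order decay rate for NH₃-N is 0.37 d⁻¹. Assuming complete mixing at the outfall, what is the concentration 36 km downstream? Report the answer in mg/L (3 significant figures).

After complete mixing, C₀ = (3.46·25.5 + 11.8·0.0623) / 15.26 = 5.83 mg/L.
Travel time t = 3.6e+04 m / 1.0 m/s = 3.6e+04 s = 0.4167 d.
C = 5.83·exp(−0.37·0.4167) = 5.83·0.8571 = 4.997 mg/L.

5.00 mg/L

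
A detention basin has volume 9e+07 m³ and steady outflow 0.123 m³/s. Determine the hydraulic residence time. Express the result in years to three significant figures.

23.2 yr

Q = 0.123 m³/s × 3.156e+07 s/yr = 3.882e+06 m³/yr.
Hydraulic residence time τ = V/Q = 9e+07/3.882e+06 = 23.19 yr.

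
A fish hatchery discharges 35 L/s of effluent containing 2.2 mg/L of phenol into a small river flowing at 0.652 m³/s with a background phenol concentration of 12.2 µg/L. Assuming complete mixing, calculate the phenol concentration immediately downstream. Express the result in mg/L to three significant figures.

0.124 mg/L

35 L/s = 0.035 m³/s.
12.2 µg/L = 0.0122 mg/L.
Conservation of mass across the mixing zone: C = (0.035·2.2 + 0.652·0.0122) / (0.035 + 0.652) = 0.08495/0.687 = 0.1237 mg/L.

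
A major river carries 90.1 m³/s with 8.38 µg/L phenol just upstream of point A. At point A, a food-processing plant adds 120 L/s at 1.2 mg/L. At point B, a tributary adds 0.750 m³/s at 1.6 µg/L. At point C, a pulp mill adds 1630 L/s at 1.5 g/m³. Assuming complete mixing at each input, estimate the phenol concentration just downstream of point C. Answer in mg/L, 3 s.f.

0.0361 mg/L

8.38 µg/L = 0.00838 mg/L.
120 L/s = 0.12 m³/s.
After input A: C = (90.1·0.00838 + 0.12·1.2) / 90.22 = 0.009965 mg/L.
1.6 µg/L = 0.0016 mg/L.
After input B: C = (90.22·0.009965 + 0.75·0.0016) / 90.97 = 0.009896 mg/L.
1630 L/s = 1.63 m³/s.
After input C: C = (90.97·0.009896 + 1.63·1.5) / 92.6 = 0.03613 mg/L.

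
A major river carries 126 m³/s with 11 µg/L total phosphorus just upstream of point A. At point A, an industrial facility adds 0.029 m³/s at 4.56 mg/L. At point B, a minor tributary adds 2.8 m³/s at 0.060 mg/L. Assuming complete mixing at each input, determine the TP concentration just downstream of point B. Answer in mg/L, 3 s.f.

11 µg/L = 0.011 mg/L.
After input A: C = (126·0.011 + 0.029·4.56) / 126 = 0.01205 mg/L.
After input B: C = (126·0.01205 + 2.8·0.06) / 128.8 = 0.01309 mg/L.

0.0131 mg/L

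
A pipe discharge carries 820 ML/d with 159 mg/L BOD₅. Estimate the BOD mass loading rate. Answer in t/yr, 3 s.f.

47600 t/yr

820 ML/d = 9.491 m³/s.
Mass flux = Q·C = 9.491 m³/s × 159 g/m³ = 1509 g/s.
= 1509 g/s × 31.56 = 4.762e+04 t/yr.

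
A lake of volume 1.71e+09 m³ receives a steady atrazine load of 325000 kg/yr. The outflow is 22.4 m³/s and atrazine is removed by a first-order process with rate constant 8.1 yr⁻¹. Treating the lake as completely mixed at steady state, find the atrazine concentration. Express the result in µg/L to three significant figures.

22.3 µg/L

Outflow Q = 22.4 m³/s × 3.156e+07 s/yr = 7.069e+08 m³/yr.
Steady-state CSTR mass balance: W = Q·C + k·V·C, so C = W/(Q + kV).
Q + kV = 7.069e+08 + 8.1·1.71e+09 = 1.456e+10 m³/yr.
C = 325000/1.456e+10 = 2.232e-05 kg/m³ = 0.02232 mg/L = 22.32 µg/L.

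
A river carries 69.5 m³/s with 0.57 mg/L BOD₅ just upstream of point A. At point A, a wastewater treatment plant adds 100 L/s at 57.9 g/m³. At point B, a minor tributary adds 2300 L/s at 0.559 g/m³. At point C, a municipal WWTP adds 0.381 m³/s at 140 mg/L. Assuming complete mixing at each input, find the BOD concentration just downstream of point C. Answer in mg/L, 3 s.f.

100 L/s = 0.1 m³/s.
After input A: C = (69.5·0.57 + 0.1·57.9) / 69.6 = 0.6524 mg/L.
2300 L/s = 2.3 m³/s.
After input B: C = (69.6·0.6524 + 2.3·0.559) / 71.9 = 0.6494 mg/L.
After input C: C = (71.9·0.6494 + 0.381·140) / 72.28 = 1.384 mg/L.

1.38 mg/L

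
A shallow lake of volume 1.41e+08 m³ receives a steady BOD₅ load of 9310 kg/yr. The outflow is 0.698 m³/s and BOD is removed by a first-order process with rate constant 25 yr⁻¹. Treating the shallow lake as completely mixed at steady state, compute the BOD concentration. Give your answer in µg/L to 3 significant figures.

2.62 µg/L

Outflow Q = 0.698 m³/s × 3.156e+07 s/yr = 2.203e+07 m³/yr.
Steady-state CSTR mass balance: W = Q·C + k·V·C, so C = W/(Q + kV).
Q + kV = 2.203e+07 + 25·1.41e+08 = 3.547e+09 m³/yr.
C = 9310/3.547e+09 = 2.625e-06 kg/m³ = 0.002625 mg/L = 2.625 µg/L.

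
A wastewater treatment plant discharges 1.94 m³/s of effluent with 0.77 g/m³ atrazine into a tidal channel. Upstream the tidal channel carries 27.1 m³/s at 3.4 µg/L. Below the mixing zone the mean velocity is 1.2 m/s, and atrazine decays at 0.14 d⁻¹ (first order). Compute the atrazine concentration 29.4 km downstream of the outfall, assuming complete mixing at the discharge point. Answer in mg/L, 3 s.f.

0.0525 mg/L

3.4 µg/L = 0.0034 mg/L.
After complete mixing, C₀ = (1.94·0.77 + 27.1·0.0034) / 29.04 = 0.05461 mg/L.
Travel time t = 2.94e+04 m / 1.2 m/s = 2.45e+04 s = 0.2836 d.
C = 0.05461·exp(−0.14·0.2836) = 0.05461·0.9611 = 0.05249 mg/L.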